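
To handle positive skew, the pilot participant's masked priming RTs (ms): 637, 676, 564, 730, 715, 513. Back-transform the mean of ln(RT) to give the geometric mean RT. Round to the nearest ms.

ln(RT): 6.4568, 6.5162, 6.3351, 6.5930, 6.5723, 6.2403
Mean ln(RT) = 38.7136/6 = 6.45227
Geometric mean = exp(6.45227) = 634.14 ms

634 ms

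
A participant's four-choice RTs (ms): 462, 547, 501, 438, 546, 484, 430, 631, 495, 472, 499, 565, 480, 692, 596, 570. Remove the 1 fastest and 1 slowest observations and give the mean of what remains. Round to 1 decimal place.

Sorted: 430, 438, 462, 472, 480, 484, 495, 499, 501, 546, 547, 565, 570, 596, 631, 692
Drop lowest 1 (430) and highest 1 (692)
Remaining (n=14): Σ = 7286, mean = 7286/14 = 520.429

520.4 ms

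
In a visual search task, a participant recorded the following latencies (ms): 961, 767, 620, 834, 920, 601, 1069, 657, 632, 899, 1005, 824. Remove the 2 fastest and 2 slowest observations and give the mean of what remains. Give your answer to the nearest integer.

Sorted: 601, 620, 632, 657, 767, 824, 834, 899, 920, 961, 1005, 1069
Drop lowest 2 (601, 620) and highest 2 (1005, 1069)
Remaining (n=8): Σ = 6494, mean = 6494/8 = 811.750

812 ms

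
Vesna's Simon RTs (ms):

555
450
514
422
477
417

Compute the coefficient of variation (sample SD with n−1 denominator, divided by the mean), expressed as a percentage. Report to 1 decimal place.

n = 6, Σ = 2835, M = 472.5000
Σ(x−M)² = 14685.500; s = √(14685.500/5) = 54.1950
CV = 54.1950 / 472.5000 = 0.11470 = 11.470%

11.5%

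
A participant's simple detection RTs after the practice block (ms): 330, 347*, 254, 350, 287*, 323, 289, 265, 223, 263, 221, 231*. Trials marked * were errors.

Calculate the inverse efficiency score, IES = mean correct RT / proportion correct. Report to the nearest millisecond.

373 ms

Correct trials (n=9): 330, 254, 350, 323, 289, 265, 223, 263, 221
Mean correct RT = 2518/9 = 279.7778 ms
Proportion correct = 9/12
IES = 279.7778 / (9/12) = 373.037 ms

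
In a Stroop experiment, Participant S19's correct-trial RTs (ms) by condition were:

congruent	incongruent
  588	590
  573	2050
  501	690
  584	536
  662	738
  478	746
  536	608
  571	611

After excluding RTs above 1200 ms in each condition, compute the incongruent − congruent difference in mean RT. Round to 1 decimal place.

incongruent: exclude 2050
M(congruent) = 4493/8 = 561.625
M(incongruent) = 4519/7 = 645.571
Difference = 645.571 − 561.625 = 83.946 ms

83.9 ms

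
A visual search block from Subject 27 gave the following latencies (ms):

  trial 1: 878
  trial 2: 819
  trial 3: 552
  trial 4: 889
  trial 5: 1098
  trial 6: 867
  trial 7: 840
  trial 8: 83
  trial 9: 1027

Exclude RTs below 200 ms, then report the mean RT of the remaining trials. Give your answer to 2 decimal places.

Excluded: 83
Retained (n=8): Σ = 6970
Mean = 6970/8 = 871.2500

871.25 ms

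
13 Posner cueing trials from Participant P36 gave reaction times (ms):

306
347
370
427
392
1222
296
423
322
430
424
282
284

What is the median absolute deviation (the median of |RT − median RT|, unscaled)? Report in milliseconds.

57 ms

Sorted: 282, 284, 296, 306, 322, 347, 370, 392, 423, 424, 427, 430, 1222 → median = 370
|x − 370|: 64, 23, 0, 57, 22, 852, 74, 53, 48, 60, 54, 88, 86
Sorted deviations: 0, 22, 23, 48, 53, 54, 57, 60, 64, 74, 86, 88, 852 → MAD = 57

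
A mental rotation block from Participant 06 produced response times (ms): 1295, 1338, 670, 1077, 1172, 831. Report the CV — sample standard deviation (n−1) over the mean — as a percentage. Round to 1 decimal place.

24.9%

n = 6, Σ = 6383, M = 1063.8333
Σ(x−M)² = 349794.833; s = √(349794.833/5) = 264.4976
CV = 264.4976 / 1063.8333 = 0.24863 = 24.863%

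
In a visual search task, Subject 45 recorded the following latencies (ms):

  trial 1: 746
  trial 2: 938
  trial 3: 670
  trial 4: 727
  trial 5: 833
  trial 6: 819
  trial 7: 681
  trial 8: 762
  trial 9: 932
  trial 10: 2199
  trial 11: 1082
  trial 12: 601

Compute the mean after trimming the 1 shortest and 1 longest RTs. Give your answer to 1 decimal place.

819.0 ms

Sorted: 601, 670, 681, 727, 746, 762, 819, 833, 932, 938, 1082, 2199
Drop lowest 1 (601) and highest 1 (2199)
Remaining (n=10): Σ = 8190, mean = 8190/10 = 819.000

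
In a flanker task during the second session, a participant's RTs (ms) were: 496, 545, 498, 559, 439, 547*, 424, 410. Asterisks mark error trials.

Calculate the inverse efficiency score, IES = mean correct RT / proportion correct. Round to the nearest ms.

Correct trials (n=7): 496, 545, 498, 559, 439, 424, 410
Mean correct RT = 3371/7 = 481.5714 ms
Proportion correct = 7/8
IES = 481.5714 / (7/8) = 550.367 ms

550 ms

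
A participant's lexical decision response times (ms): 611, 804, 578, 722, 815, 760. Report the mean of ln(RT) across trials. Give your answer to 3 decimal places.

ln(RT): 6.4151, 6.6896, 6.3596, 6.5820, 6.7032, 6.6333
Σ ln(RT) = 39.3828
Mean = 39.3828/6 = 6.56380

6.564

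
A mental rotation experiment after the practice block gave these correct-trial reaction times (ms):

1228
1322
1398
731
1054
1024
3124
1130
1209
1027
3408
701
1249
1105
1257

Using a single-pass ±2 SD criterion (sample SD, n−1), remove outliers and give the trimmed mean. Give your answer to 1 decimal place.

n = 15, ΣRT = 20967, M = 1397.800
Σ(x−M)² = 8615878.40; s = √(8615878.40/14) = 784.487
Cutoffs: 1397.800 ± 2·784.487 → [-171.2, 2966.8]
Outside: 3124, 3408 → excluded.
Retained (n=13): Σ = 14435, mean = 14435/13 = 1110.385

1110.4 ms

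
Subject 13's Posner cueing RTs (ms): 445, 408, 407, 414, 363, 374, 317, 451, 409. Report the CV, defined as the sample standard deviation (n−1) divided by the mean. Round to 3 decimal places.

n = 9, Σ = 3588, M = 398.6667
Σ(x−M)² = 13934.000; s = √(13934.000/8) = 41.7343
CV = 41.7343 / 398.6667 = 0.10468

0.105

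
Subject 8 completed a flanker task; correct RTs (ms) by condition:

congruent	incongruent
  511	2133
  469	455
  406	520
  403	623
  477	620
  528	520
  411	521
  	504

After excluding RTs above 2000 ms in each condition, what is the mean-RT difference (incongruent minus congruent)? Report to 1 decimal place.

incongruent: exclude 2133
M(congruent) = 3205/7 = 457.857
M(incongruent) = 3763/7 = 537.571
Difference = 537.571 − 457.857 = 79.714 ms

79.7 ms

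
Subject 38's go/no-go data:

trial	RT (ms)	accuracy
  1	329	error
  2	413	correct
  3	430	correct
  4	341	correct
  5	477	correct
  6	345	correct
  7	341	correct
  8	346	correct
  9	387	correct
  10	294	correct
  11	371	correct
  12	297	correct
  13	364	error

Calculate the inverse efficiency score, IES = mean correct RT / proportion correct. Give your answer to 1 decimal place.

Correct trials (n=11): 413, 430, 341, 477, 345, 341, 346, 387, 294, 371, 297
Mean correct RT = 4042/11 = 367.4545 ms
Proportion correct = 11/13
IES = 367.4545 / (11/13) = 434.264 ms

434.3 ms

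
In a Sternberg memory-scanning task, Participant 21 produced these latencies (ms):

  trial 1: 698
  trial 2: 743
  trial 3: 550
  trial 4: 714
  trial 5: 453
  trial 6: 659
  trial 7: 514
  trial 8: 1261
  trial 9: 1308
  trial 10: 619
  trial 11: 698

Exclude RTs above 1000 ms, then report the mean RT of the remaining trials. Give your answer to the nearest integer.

628 ms

Excluded: 1261, 1308
Retained (n=9): Σ = 5648
Mean = 5648/9 = 627.5556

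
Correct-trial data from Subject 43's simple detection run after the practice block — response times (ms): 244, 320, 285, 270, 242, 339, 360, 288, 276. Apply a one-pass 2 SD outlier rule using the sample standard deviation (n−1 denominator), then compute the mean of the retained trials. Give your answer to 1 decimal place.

291.6 ms

n = 9, ΣRT = 2624, M = 291.556
Σ(x−M)² = 13224.22; s = √(13224.22/8) = 40.657
Cutoffs: 291.556 ± 2·40.657 → [210.2, 372.9]
No RTs fall outside the cutoffs; all 9 retained. Mean = 2624/9 = 291.556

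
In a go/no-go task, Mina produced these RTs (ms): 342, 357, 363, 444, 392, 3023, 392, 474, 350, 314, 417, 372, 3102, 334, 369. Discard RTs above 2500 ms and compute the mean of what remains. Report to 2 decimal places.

378.46 ms

Excluded: 3023, 3102
Retained (n=13): Σ = 4920
Mean = 4920/13 = 378.4615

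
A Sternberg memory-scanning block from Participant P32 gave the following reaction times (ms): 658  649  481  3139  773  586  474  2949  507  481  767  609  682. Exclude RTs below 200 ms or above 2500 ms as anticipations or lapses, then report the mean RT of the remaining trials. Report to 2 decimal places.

606.09 ms

Excluded: 2949, 3139
Retained (n=11): Σ = 6667
Mean = 6667/11 = 606.0909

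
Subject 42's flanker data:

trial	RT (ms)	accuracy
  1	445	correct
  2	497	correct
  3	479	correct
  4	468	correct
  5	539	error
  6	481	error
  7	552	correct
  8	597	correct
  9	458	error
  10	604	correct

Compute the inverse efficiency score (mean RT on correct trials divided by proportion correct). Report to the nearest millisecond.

Correct trials (n=7): 445, 497, 479, 468, 552, 597, 604
Mean correct RT = 3642/7 = 520.2857 ms
Proportion correct = 7/10
IES = 520.2857 / (7/10) = 743.265 ms

743 ms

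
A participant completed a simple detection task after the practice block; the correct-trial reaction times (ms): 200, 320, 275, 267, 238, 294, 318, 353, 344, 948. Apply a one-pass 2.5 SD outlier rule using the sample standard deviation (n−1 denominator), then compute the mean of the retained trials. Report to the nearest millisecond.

290 ms

n = 10, ΣRT = 3557, M = 355.700
Σ(x−M)² = 409942.10; s = √(409942.10/9) = 213.422
Cutoffs: 355.700 ± 2.5·213.422 → [-177.9, 889.3]
Outside: 948 → excluded.
Retained (n=9): Σ = 2609, mean = 2609/9 = 289.889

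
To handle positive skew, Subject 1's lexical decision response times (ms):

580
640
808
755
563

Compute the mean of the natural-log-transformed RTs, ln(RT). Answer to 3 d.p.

6.496

ln(RT): 6.3630, 6.4615, 6.6946, 6.6267, 6.3333
Σ ln(RT) = 32.4791
Mean = 32.4791/5 = 6.49581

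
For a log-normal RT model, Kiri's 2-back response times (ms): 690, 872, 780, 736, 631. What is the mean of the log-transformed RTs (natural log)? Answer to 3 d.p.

6.603

ln(RT): 6.5367, 6.7708, 6.6593, 6.6012, 6.4473
Σ ln(RT) = 33.0153
Mean = 33.0153/5 = 6.60306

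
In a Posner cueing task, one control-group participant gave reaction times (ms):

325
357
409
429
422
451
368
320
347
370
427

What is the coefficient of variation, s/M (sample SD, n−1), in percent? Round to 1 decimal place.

11.8%

n = 11, Σ = 4225, M = 384.0909
Σ(x−M)² = 20558.909; s = √(20558.909/10) = 45.3419
CV = 45.3419 / 384.0909 = 0.11805 = 11.805%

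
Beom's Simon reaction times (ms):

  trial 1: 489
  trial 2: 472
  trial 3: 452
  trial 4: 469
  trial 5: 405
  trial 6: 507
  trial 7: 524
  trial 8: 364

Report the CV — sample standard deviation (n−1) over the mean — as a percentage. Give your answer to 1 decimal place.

n = 8, Σ = 3682, M = 460.2500
Σ(x−M)² = 19675.500; s = √(19675.500/7) = 53.0168
CV = 53.0168 / 460.2500 = 0.11519 = 11.519%

11.5%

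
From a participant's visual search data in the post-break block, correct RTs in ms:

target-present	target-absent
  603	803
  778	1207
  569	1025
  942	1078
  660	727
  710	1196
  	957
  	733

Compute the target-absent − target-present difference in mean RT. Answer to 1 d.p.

255.4 ms

M(target-present) = 4262/6 = 710.333
M(target-absent) = 7726/8 = 965.750
Difference = 965.750 − 710.333 = 255.417 ms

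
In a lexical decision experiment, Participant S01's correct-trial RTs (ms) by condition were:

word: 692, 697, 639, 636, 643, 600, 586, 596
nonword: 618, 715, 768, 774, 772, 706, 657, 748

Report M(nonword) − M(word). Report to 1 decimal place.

83.6 ms

M(word) = 5089/8 = 636.125
M(nonword) = 5758/8 = 719.750
Difference = 719.750 − 636.125 = 83.625 ms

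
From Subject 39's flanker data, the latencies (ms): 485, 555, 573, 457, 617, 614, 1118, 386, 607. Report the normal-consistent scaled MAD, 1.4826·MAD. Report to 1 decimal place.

65.2 ms

Sorted: 386, 457, 485, 555, 573, 607, 614, 617, 1118 → median = 573
|x − 573| sorted: 0, 18, 34, 41, 44, 88, 116, 187, 545 → MAD = 44
Robust SD ≈ 1.4826 × 44 = 65.234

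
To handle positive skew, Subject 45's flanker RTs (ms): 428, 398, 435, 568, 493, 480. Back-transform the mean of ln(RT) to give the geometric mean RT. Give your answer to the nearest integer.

ln(RT): 6.0591, 5.9865, 6.0753, 6.3421, 6.2005, 6.1738
Mean ln(RT) = 36.8373/6 = 6.13956
Geometric mean = exp(6.13956) = 463.85 ms

464 ms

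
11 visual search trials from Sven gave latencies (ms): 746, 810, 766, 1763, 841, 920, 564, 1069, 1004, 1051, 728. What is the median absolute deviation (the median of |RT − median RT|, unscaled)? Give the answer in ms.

Sorted: 564, 728, 746, 766, 810, 841, 920, 1004, 1051, 1069, 1763 → median = 841
|x − 841|: 95, 31, 75, 922, 0, 79, 277, 228, 163, 210, 113
Sorted deviations: 0, 31, 75, 79, 95, 113, 163, 210, 228, 277, 922 → MAD = 113

113 ms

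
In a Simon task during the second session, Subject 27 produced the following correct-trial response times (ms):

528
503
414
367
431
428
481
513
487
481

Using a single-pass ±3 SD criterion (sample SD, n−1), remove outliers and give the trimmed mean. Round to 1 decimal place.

463.3 ms

n = 10, ΣRT = 4633, M = 463.300
Σ(x−M)² = 23414.10; s = √(23414.10/9) = 51.006
Cutoffs: 463.300 ± 3·51.006 → [310.3, 616.3]
No RTs fall outside the cutoffs; all 10 retained. Mean = 4633/10 = 463.300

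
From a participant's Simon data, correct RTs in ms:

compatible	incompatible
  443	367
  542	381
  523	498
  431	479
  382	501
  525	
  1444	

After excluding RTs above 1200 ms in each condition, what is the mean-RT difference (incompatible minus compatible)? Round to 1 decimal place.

compatible: exclude 1444
M(compatible) = 2846/6 = 474.333
M(incompatible) = 2226/5 = 445.200
Difference = 445.200 − 474.333 = -29.133 ms

-29.1 ms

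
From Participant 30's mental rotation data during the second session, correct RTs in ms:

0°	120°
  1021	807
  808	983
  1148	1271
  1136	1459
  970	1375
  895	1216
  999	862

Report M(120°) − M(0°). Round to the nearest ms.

M(0°) = 6977/7 = 996.714
M(120°) = 7973/7 = 1139.000
Difference = 1139.000 − 996.714 = 142.286 ms

142 ms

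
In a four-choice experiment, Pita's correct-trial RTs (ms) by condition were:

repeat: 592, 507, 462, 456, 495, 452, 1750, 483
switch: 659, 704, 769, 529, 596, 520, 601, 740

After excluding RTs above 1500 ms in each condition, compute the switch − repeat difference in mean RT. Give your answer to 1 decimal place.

147.3 ms

repeat: exclude 1750
M(repeat) = 3447/7 = 492.429
M(switch) = 5118/8 = 639.750
Difference = 639.750 − 492.429 = 147.321 ms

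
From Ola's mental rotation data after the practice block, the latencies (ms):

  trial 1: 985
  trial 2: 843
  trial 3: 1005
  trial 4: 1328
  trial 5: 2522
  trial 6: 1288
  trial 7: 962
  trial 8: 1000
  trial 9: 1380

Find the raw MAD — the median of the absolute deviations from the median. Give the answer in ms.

Sorted: 843, 962, 985, 1000, 1005, 1288, 1328, 1380, 2522 → median = 1005
|x − 1005|: 20, 162, 0, 323, 1517, 283, 43, 5, 375
Sorted deviations: 0, 5, 20, 43, 162, 283, 323, 375, 1517 → MAD = 162

162 ms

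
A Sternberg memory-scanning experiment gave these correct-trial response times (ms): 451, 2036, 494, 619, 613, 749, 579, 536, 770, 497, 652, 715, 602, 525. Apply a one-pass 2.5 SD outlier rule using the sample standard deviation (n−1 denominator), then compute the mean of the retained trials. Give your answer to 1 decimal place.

600.2 ms

n = 14, ΣRT = 9838, M = 702.714
Σ(x−M)² = 2036164.86; s = √(2036164.86/13) = 395.763
Cutoffs: 702.714 ± 2.5·395.763 → [-286.7, 1692.1]
Outside: 2036 → excluded.
Retained (n=13): Σ = 7802, mean = 7802/13 = 600.154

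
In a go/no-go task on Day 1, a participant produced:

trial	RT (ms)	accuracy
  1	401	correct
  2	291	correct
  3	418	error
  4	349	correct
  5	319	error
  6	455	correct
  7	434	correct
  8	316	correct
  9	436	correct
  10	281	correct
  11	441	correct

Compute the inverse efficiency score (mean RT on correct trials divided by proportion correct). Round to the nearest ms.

462 ms

Correct trials (n=9): 401, 291, 349, 455, 434, 316, 436, 281, 441
Mean correct RT = 3404/9 = 378.2222 ms
Proportion correct = 9/11
IES = 378.2222 / (9/11) = 462.272 ms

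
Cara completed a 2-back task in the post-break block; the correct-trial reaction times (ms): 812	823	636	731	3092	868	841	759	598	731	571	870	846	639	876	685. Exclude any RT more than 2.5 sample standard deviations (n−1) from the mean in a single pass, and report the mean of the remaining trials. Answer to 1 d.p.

752.4 ms

n = 16, ΣRT = 14378, M = 898.625
Σ(x−M)² = 5287893.75; s = √(5287893.75/15) = 593.739
Cutoffs: 898.625 ± 2.5·593.739 → [-585.7, 2383.0]
Outside: 3092 → excluded.
Retained (n=15): Σ = 11286, mean = 11286/15 = 752.400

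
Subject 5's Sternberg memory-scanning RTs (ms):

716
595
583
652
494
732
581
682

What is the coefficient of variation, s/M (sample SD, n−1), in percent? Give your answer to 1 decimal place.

12.8%

n = 8, Σ = 5035, M = 629.3750
Σ(x−M)² = 45315.875; s = √(45315.875/7) = 80.4593
CV = 80.4593 / 629.3750 = 0.12784 = 12.784%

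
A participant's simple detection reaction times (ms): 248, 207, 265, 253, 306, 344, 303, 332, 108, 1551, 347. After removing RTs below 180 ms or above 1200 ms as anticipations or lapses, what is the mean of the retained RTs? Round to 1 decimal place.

289.4 ms

Excluded: 108, 1551
Retained (n=9): Σ = 2605
Mean = 2605/9 = 289.4444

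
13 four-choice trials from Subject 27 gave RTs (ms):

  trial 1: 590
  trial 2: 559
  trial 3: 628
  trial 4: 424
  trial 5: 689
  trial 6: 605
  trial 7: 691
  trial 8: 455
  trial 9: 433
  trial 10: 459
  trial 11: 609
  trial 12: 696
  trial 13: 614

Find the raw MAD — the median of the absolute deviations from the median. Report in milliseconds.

84 ms

Sorted: 424, 433, 455, 459, 559, 590, 605, 609, 614, 628, 689, 691, 696 → median = 605
|x − 605|: 15, 46, 23, 181, 84, 0, 86, 150, 172, 146, 4, 91, 9
Sorted deviations: 0, 4, 9, 15, 23, 46, 84, 86, 91, 146, 150, 172, 181 → MAD = 84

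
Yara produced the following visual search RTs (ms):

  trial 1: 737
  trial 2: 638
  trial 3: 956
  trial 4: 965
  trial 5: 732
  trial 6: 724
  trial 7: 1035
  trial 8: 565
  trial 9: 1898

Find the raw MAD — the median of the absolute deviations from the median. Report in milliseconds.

172 ms

Sorted: 565, 638, 724, 732, 737, 956, 965, 1035, 1898 → median = 737
|x − 737|: 0, 99, 219, 228, 5, 13, 298, 172, 1161
Sorted deviations: 0, 5, 13, 99, 172, 219, 228, 298, 1161 → MAD = 172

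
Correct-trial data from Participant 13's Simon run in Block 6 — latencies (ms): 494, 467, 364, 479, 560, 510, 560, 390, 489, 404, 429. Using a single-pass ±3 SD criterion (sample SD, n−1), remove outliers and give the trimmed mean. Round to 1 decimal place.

467.8 ms

n = 11, ΣRT = 5146, M = 467.818
Σ(x−M)² = 42447.64; s = √(42447.64/10) = 65.152
Cutoffs: 467.818 ± 3·65.152 → [272.4, 663.3]
No RTs fall outside the cutoffs; all 11 retained. Mean = 5146/11 = 467.818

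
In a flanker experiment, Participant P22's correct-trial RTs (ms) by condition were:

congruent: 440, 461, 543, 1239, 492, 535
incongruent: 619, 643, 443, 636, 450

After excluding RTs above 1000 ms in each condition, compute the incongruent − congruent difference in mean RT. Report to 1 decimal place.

congruent: exclude 1239
M(congruent) = 2471/5 = 494.200
M(incongruent) = 2791/5 = 558.200
Difference = 558.200 − 494.200 = 64.000 ms

64.0 ms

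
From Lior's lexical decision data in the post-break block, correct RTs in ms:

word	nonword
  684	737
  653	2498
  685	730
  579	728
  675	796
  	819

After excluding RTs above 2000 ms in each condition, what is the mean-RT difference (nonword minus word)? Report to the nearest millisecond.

nonword: exclude 2498
M(word) = 3276/5 = 655.200
M(nonword) = 3810/5 = 762.000
Difference = 762.000 − 655.200 = 106.800 ms

107 ms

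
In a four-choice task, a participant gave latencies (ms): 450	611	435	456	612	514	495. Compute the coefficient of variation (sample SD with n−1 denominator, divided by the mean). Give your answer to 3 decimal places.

0.145

n = 7, Σ = 3573, M = 510.4286
Σ(x−M)² = 32985.714; s = √(32985.714/6) = 74.1459
CV = 74.1459 / 510.4286 = 0.14526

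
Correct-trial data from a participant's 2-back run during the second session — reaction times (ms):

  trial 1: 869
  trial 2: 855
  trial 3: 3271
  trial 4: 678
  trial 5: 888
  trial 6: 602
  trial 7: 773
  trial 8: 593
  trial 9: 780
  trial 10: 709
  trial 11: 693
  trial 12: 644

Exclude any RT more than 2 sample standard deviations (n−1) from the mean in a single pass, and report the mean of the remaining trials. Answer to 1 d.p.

734.9 ms

n = 12, ΣRT = 11355, M = 946.250
Σ(x−M)² = 6006834.25; s = √(6006834.25/11) = 738.969
Cutoffs: 946.250 ± 2·738.969 → [-531.7, 2424.2]
Outside: 3271 → excluded.
Retained (n=11): Σ = 8084, mean = 8084/11 = 734.909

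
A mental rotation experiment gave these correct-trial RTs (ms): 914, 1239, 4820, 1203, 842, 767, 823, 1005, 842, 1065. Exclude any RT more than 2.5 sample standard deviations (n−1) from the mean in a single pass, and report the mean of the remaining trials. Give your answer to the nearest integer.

967 ms

n = 10, ΣRT = 13520, M = 1352.000
Σ(x−M)² = 13598882.00; s = √(13598882.00/9) = 1229.222
Cutoffs: 1352.000 ± 2.5·1229.222 → [-1721.1, 4425.1]
Outside: 4820 → excluded.
Retained (n=9): Σ = 8700, mean = 8700/9 = 966.667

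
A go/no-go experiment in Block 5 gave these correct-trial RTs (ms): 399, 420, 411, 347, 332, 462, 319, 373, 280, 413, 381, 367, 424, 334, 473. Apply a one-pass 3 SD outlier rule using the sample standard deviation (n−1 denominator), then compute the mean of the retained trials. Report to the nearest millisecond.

382 ms

n = 15, ΣRT = 5735, M = 382.333
Σ(x−M)² = 40687.33; s = √(40687.33/14) = 53.910
Cutoffs: 382.333 ± 3·53.910 → [220.6, 544.1]
No RTs fall outside the cutoffs; all 15 retained. Mean = 5735/15 = 382.333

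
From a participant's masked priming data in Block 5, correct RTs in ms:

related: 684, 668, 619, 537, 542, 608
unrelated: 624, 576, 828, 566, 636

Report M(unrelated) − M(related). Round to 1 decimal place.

M(related) = 3658/6 = 609.667
M(unrelated) = 3230/5 = 646.000
Difference = 646.000 − 609.667 = 36.333 ms

36.3 ms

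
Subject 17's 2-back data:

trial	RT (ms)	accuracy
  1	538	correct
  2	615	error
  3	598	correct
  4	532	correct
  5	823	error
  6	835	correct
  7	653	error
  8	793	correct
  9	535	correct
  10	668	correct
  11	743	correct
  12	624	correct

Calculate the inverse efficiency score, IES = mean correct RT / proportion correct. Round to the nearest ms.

869 ms

Correct trials (n=9): 538, 598, 532, 835, 793, 535, 668, 743, 624
Mean correct RT = 5866/9 = 651.7778 ms
Proportion correct = 9/12
IES = 651.7778 / (9/12) = 869.037 ms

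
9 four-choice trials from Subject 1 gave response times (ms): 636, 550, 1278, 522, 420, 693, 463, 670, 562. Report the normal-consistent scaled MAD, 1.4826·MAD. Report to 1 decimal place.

146.8 ms

Sorted: 420, 463, 522, 550, 562, 636, 670, 693, 1278 → median = 562
|x − 562| sorted: 0, 12, 40, 74, 99, 108, 131, 142, 716 → MAD = 99
Robust SD ≈ 1.4826 × 99 = 146.777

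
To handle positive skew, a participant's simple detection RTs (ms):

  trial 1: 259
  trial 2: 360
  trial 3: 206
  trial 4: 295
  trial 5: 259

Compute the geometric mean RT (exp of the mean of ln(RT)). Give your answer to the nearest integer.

271 ms

ln(RT): 5.5568, 5.8861, 5.3279, 5.6870, 5.5568
Mean ln(RT) = 28.0146/5 = 5.60292
Geometric mean = exp(5.60292) = 271.22 ms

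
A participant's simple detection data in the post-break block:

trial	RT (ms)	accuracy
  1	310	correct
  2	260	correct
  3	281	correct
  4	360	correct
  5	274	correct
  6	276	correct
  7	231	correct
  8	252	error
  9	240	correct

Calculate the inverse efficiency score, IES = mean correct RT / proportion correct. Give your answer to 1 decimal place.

Correct trials (n=8): 310, 260, 281, 360, 274, 276, 231, 240
Mean correct RT = 2232/8 = 279.0000 ms
Proportion correct = 8/9
IES = 279.0000 / (8/9) = 313.875 ms

313.9 ms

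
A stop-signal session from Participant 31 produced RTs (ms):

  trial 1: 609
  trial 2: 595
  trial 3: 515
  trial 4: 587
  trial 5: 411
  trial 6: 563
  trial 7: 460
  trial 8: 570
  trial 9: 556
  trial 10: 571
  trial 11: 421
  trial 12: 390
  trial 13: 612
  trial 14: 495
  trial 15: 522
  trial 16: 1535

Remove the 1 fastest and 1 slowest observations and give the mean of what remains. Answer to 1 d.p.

Sorted: 390, 411, 421, 460, 495, 515, 522, 556, 563, 570, 571, 587, 595, 609, 612, 1535
Drop lowest 1 (390) and highest 1 (1535)
Remaining (n=14): Σ = 7487, mean = 7487/14 = 534.786

534.8 ms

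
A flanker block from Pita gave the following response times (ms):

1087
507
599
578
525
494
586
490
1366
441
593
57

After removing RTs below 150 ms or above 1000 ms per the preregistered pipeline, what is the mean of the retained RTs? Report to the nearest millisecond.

535 ms

Excluded: 57, 1087, 1366
Retained (n=9): Σ = 4813
Mean = 4813/9 = 534.7778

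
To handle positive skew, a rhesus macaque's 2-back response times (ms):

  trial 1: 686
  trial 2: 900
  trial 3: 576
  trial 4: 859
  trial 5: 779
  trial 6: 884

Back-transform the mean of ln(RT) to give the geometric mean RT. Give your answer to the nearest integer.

ln(RT): 6.5309, 6.8024, 6.3561, 6.7558, 6.6580, 6.7845
Mean ln(RT) = 39.8876/6 = 6.64794
Geometric mean = exp(6.64794) = 771.19 ms

771 ms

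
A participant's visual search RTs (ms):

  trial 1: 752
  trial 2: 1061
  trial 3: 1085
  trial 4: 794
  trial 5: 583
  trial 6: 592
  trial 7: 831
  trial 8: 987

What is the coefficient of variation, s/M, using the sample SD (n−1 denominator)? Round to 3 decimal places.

n = 8, Σ = 6685, M = 835.6250
Σ(x−M)² = 267815.875; s = √(267815.875/7) = 195.6001
CV = 195.6001 / 835.6250 = 0.23408

0.234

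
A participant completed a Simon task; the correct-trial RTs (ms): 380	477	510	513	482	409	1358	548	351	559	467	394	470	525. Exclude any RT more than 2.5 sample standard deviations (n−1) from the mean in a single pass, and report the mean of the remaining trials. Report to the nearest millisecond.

468 ms

n = 14, ΣRT = 7443, M = 531.643
Σ(x−M)² = 787785.21; s = √(787785.21/13) = 246.168
Cutoffs: 531.643 ± 2.5·246.168 → [-83.8, 1147.1]
Outside: 1358 → excluded.
Retained (n=13): Σ = 6085, mean = 6085/13 = 468.077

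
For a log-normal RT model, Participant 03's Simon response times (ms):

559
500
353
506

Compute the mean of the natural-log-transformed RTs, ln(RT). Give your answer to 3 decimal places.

6.158

ln(RT): 6.3261, 6.2146, 5.8665, 6.2265
Σ ln(RT) = 24.6338
Mean = 24.6338/4 = 6.15844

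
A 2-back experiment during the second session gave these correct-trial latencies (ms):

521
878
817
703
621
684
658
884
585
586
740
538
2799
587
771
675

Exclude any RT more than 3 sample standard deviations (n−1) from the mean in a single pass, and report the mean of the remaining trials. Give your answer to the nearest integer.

683 ms

n = 16, ΣRT = 13047, M = 815.438
Σ(x−M)² = 4384627.94; s = √(4384627.94/15) = 540.656
Cutoffs: 815.438 ± 3·540.656 → [-806.5, 2437.4]
Outside: 2799 → excluded.
Retained (n=15): Σ = 10248, mean = 10248/15 = 683.200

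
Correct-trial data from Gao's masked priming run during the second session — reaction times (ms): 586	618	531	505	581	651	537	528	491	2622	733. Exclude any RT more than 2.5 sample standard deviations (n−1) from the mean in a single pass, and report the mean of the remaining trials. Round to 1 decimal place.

n = 11, ΣRT = 8383, M = 762.091
Σ(x−M)² = 3855466.91; s = √(3855466.91/10) = 620.924
Cutoffs: 762.091 ± 2.5·620.924 → [-790.2, 2314.4]
Outside: 2622 → excluded.
Retained (n=10): Σ = 5761, mean = 5761/10 = 576.100

576.1 ms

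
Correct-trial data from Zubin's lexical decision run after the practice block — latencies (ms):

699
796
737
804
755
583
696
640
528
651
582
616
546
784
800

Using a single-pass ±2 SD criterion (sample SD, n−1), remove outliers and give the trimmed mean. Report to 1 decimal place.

n = 15, ΣRT = 10217, M = 681.133
Σ(x−M)² = 130129.73; s = √(130129.73/14) = 96.410
Cutoffs: 681.133 ± 2·96.410 → [488.3, 874.0]
No RTs fall outside the cutoffs; all 15 retained. Mean = 10217/15 = 681.133

681.1 ms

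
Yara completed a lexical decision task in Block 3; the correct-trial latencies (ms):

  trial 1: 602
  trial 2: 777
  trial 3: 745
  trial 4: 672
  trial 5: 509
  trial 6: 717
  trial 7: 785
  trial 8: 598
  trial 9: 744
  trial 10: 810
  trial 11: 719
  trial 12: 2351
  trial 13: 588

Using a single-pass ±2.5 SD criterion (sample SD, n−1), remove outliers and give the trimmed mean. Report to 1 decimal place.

688.8 ms

n = 13, ΣRT = 10617, M = 816.692
Σ(x−M)² = 2648460.77; s = √(2648460.77/12) = 469.793
Cutoffs: 816.692 ± 2.5·469.793 → [-357.8, 1991.2]
Outside: 2351 → excluded.
Retained (n=12): Σ = 8266, mean = 8266/12 = 688.833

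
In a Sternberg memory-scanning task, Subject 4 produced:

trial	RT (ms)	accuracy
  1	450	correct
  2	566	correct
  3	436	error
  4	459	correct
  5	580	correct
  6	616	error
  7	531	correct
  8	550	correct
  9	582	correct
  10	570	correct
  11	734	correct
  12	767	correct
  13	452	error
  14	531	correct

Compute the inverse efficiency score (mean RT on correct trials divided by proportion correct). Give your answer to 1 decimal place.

Correct trials (n=11): 450, 566, 459, 580, 531, 550, 582, 570, 734, 767, 531
Mean correct RT = 6320/11 = 574.5455 ms
Proportion correct = 11/14
IES = 574.5455 / (11/14) = 731.240 ms

731.2 ms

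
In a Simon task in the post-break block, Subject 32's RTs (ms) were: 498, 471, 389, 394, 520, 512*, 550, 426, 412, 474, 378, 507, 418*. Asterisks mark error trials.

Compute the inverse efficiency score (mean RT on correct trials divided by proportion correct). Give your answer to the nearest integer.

Correct trials (n=11): 498, 471, 389, 394, 520, 550, 426, 412, 474, 378, 507
Mean correct RT = 5019/11 = 456.2727 ms
Proportion correct = 11/13
IES = 456.2727 / (11/13) = 539.231 ms

539 ms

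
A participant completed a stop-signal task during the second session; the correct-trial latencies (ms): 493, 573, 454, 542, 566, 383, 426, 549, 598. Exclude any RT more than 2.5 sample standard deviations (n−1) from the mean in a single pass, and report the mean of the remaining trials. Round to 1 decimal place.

509.3 ms

n = 9, ΣRT = 4584, M = 509.333
Σ(x−M)² = 44000.00; s = √(44000.00/8) = 74.162
Cutoffs: 509.333 ± 2.5·74.162 → [323.9, 694.7]
No RTs fall outside the cutoffs; all 9 retained. Mean = 4584/9 = 509.333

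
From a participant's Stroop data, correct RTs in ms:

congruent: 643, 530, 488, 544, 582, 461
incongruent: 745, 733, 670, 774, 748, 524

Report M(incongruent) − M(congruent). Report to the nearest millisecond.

158 ms

M(congruent) = 3248/6 = 541.333
M(incongruent) = 4194/6 = 699.000
Difference = 699.000 − 541.333 = 157.667 ms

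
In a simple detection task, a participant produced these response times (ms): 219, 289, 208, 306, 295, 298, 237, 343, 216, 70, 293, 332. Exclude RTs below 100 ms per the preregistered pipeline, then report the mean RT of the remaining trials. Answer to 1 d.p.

276.0 ms

Excluded: 70
Retained (n=11): Σ = 3036
Mean = 3036/11 = 276.0000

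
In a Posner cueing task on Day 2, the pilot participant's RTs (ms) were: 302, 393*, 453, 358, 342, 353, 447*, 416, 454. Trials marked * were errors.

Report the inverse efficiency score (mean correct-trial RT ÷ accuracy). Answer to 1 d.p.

Correct trials (n=7): 302, 453, 358, 342, 353, 416, 454
Mean correct RT = 2678/7 = 382.5714 ms
Proportion correct = 7/9
IES = 382.5714 / (7/9) = 491.878 ms

491.9 ms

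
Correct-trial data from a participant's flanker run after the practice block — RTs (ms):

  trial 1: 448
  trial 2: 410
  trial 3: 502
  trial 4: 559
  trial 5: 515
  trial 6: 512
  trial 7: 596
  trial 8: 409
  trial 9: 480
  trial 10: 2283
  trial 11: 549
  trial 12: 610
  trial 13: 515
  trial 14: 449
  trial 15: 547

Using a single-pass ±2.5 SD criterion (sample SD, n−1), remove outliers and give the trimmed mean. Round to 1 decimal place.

n = 15, ΣRT = 9384, M = 625.600
Σ(x−M)² = 2994549.60; s = √(2994549.60/14) = 462.489
Cutoffs: 625.600 ± 2.5·462.489 → [-530.6, 1781.8]
Outside: 2283 → excluded.
Retained (n=14): Σ = 7101, mean = 7101/14 = 507.214

507.2 ms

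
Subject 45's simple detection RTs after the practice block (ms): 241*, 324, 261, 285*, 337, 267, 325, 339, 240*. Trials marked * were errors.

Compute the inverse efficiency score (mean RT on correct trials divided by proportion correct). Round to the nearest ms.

463 ms

Correct trials (n=6): 324, 261, 337, 267, 325, 339
Mean correct RT = 1853/6 = 308.8333 ms
Proportion correct = 6/9
IES = 308.8333 / (6/9) = 463.250 ms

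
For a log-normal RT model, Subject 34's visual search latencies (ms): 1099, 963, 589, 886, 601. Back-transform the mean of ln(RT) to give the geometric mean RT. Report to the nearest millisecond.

ln(RT): 7.0022, 6.8701, 6.3784, 6.7867, 6.3986
Mean ln(RT) = 33.4359/5 = 6.68719
Geometric mean = exp(6.68719) = 802.06 ms

802 ms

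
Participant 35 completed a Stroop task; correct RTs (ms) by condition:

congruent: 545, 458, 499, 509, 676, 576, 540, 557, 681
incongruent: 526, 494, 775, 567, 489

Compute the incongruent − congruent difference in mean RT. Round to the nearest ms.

M(congruent) = 5041/9 = 560.111
M(incongruent) = 2851/5 = 570.200
Difference = 570.200 − 560.111 = 10.089 ms

10 ms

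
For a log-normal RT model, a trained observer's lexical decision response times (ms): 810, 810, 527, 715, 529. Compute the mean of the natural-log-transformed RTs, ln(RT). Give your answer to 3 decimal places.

ln(RT): 6.6970, 6.6970, 6.2672, 6.5723, 6.2710
Σ ln(RT) = 32.5045
Mean = 32.5045/5 = 6.50091

6.501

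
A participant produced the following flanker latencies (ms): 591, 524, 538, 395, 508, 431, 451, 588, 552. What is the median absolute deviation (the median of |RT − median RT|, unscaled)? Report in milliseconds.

Sorted: 395, 431, 451, 508, 524, 538, 552, 588, 591 → median = 524
|x − 524|: 67, 0, 14, 129, 16, 93, 73, 64, 28
Sorted deviations: 0, 14, 16, 28, 64, 67, 73, 93, 129 → MAD = 64

64 ms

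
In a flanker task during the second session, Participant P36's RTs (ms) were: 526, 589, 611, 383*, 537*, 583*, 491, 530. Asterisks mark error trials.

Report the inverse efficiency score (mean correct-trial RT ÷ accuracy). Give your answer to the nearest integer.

879 ms

Correct trials (n=5): 526, 589, 611, 491, 530
Mean correct RT = 2747/5 = 549.4000 ms
Proportion correct = 5/8
IES = 549.4000 / (5/8) = 879.040 ms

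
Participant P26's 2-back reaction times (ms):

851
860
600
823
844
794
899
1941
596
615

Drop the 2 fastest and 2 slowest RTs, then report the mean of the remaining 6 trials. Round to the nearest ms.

Sorted: 596, 600, 615, 794, 823, 844, 851, 860, 899, 1941
Drop lowest 2 (596, 600) and highest 2 (899, 1941)
Remaining (n=6): Σ = 4787, mean = 4787/6 = 797.833

798 ms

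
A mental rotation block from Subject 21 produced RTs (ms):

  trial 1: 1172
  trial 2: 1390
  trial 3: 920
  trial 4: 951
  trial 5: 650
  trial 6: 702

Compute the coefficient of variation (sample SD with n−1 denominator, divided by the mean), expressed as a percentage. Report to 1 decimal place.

29.1%

n = 6, Σ = 5785, M = 964.1667
Σ(x−M)² = 394084.833; s = √(394084.833/5) = 280.7436
CV = 280.7436 / 964.1667 = 0.29118 = 29.118%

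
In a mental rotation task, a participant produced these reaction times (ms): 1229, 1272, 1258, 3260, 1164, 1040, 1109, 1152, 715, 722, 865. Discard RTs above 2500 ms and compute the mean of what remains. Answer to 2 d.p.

Excluded: 3260
Retained (n=10): Σ = 10526
Mean = 10526/10 = 1052.6000

1052.60 ms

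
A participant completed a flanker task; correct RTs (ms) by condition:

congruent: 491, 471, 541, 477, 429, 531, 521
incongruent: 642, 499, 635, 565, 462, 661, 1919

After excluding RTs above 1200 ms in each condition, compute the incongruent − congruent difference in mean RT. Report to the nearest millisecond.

83 ms

incongruent: exclude 1919
M(congruent) = 3461/7 = 494.429
M(incongruent) = 3464/6 = 577.333
Difference = 577.333 − 494.429 = 82.905 ms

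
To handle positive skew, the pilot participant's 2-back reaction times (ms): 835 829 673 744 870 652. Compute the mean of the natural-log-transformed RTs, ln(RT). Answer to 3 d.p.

6.637

ln(RT): 6.7274, 6.7202, 6.5117, 6.6120, 6.7685, 6.4800
Σ ln(RT) = 39.8200
Mean = 39.8200/6 = 6.63666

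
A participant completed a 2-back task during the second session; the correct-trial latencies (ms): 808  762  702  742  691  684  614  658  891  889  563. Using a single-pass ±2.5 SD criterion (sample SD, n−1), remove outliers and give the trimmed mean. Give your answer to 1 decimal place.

727.6 ms

n = 11, ΣRT = 8004, M = 727.636
Σ(x−M)² = 109342.55; s = √(109342.55/10) = 104.567
Cutoffs: 727.636 ± 2.5·104.567 → [466.2, 989.1]
No RTs fall outside the cutoffs; all 11 retained. Mean = 8004/11 = 727.636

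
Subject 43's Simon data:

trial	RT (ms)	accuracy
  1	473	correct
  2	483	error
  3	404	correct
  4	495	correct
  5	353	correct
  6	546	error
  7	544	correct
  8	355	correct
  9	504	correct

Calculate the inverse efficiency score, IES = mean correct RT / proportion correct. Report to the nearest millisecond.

575 ms

Correct trials (n=7): 473, 404, 495, 353, 544, 355, 504
Mean correct RT = 3128/7 = 446.8571 ms
Proportion correct = 7/9
IES = 446.8571 / (7/9) = 574.531 ms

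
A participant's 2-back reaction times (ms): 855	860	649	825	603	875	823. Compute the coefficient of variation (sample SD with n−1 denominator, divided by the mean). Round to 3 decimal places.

n = 7, Σ = 5490, M = 784.2857
Σ(x−M)² = 73285.429; s = √(73285.429/6) = 110.5180
CV = 110.5180 / 784.2857 = 0.14092

0.141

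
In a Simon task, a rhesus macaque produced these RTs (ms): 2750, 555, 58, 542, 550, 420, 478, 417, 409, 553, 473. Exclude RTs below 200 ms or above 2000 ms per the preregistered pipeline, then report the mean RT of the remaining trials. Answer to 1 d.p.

Excluded: 58, 2750
Retained (n=9): Σ = 4397
Mean = 4397/9 = 488.5556

488.6 ms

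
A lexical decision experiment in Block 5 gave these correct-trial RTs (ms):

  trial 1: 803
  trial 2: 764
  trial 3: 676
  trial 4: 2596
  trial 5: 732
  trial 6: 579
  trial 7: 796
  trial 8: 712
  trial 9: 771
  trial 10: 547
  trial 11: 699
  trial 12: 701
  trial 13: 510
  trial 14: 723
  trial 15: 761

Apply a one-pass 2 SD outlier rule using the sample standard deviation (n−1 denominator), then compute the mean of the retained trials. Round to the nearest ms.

698 ms

n = 15, ΣRT = 12370, M = 824.667
Σ(x−M)² = 3470797.33; s = √(3470797.33/14) = 497.910
Cutoffs: 824.667 ± 2·497.910 → [-171.2, 1820.5]
Outside: 2596 → excluded.
Retained (n=14): Σ = 9774, mean = 9774/14 = 698.143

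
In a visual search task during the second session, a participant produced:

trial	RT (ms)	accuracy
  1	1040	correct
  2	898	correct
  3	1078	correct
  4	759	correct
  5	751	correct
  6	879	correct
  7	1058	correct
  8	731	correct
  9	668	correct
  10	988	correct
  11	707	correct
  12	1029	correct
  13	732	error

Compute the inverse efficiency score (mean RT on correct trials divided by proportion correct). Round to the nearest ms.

Correct trials (n=12): 1040, 898, 1078, 759, 751, 879, 1058, 731, 668, 988, 707, 1029
Mean correct RT = 10586/12 = 882.1667 ms
Proportion correct = 12/13
IES = 882.1667 / (12/13) = 955.681 ms

956 ms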